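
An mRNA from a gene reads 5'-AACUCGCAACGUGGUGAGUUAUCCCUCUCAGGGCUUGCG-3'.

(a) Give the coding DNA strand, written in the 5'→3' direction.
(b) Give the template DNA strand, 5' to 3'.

(a) The coding strand matches the mRNA with U→T.
(b) The template strand is the reverse complement of the coding strand.

(a) 5′-AACTCGCAACGTGGTGAGTTATCCCTCTCAGGGCTTGCG-3′
(b) 5'-CGCAAGCCCTGAGAGGGATAACTCACCACGTTGCGAGTT-3'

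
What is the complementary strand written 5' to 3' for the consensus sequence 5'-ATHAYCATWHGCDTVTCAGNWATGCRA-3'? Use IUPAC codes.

5'-TYGCATWNCTGABAHGCDWATGRTDAT-3'

Standard pairs A↔T, G↔C; ambiguity codes pair R↔Y, W↔W, D↔H, V↔B, N↔N. Complement (TADTRGTAWDCGHABAGTCNWTACGYT), then reverse for 5'→3'.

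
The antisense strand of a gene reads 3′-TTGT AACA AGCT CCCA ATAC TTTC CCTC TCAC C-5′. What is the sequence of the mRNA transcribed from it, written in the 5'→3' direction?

Reading the template 3'→5' as shown, RNA polymerase pairs each base (A→U, T→A, G↔C) to build mRNA 5'→3' directly.

5′-AACAUUGUUCGAGGGUUAUGAAAGGGAGAGUGG-3′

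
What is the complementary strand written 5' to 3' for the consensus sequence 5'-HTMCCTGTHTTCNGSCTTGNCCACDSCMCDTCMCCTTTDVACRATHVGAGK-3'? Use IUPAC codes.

Standard pairs A↔T, G↔C; ambiguity codes pair R↔Y, M↔K, S↔S, D↔H, V↔B, N↔N. Complement (DAKGGACADAAGNCSGAACNGGTGHSGKGHAGKGGAAAHBTGYTADBCTCM), then reverse for 5'→3'.

5'-MCTCBDATYGTBHAAAGGKGAHGKGSHGTGGNCAAGSCNGAADACAGGKAD-3'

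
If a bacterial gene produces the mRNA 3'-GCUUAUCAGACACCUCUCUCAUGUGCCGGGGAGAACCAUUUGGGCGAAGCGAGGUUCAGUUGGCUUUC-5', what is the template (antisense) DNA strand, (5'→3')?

Written 5'→3' the mRNA is CUUUCGGUUGACUUGGAGCGAAGCGGGUUUACCAAGAGGGGCCGUGUACUCUCUCCACAGACUAUUCG, so the coding DNA strand is CTTTCGGTTGACTTGGAGCGAAGCGGGTTTACCAAGAGGGGCCGTGTACTCTCTCCACAGACTATTCG. The template is its reverse complement.

5'-CGAATAGTCTGTGGAGAGAGTACACGGCCCCTCTTGGTAAACCCGCTTCGCTCCAAGTCAACCGAAAG-3'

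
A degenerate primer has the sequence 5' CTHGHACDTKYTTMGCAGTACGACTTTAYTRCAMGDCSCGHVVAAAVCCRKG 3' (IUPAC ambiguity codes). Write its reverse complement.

Standard pairs A↔T, G↔C; ambiguity codes pair R↔Y, M↔K, S↔S, D↔H, V↔B. Complement (GADCDTGHAMRAAKCGTCATGCTGAAATRAYGTKCHGSGCDBBTTTBGGYMC), then reverse for 5'→3'.

5'-CMYGGBTTTBBDCGSGHCKTGYARTAAAGTCGTACTGCKAARMAHGTDCDAG-3'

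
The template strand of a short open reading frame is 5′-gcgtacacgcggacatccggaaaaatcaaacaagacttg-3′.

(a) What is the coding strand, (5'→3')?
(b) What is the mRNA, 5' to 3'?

(a) 5'-CAAGTCTTGTTTGATTTTTCCGGATGTCCGCGTGTACGC-3'
(b) 5'-CAAGUCUUGUUUGAUUUUUCCGGAUGUCCGCGUGUACGC-3'

(a) The coding strand is the reverse complement of the template: complement CGCATGTGCGCCTGTAGGCCTTTTTAGTTTGTTCTGAAC, then reverse.
(b) mRNA has the coding-strand sequence with T→U.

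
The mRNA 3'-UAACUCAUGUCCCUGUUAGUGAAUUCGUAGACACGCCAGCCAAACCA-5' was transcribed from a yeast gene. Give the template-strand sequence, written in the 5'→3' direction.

Written 5'→3' the mRNA is ACCAAACCGACCGCACAGAUGCUUAAGUGAUUGUCCCUGUACUCAAU, so the coding DNA strand is ACCAAACCGACCGCACAGATGCTTAAGTGATTGTCCCTGTACTCAAT. The template is its reverse complement.

5'-ATTGAGTACAGGGACAATCACTTAAGCATCTGTGCGGTCGGTTTGGT-3'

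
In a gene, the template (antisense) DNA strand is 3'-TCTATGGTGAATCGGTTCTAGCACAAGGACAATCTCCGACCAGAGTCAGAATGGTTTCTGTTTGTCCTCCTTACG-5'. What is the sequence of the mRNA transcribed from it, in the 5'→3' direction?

Reading the template 3'→5' as shown, RNA polymerase pairs each base (A→U, T→A, G↔C) to build mRNA 5'→3' directly.

5'-AGAUACCACUUAGCCAAGAUCGUGUUCCUGUUAGAGGCUGGUCUCAGUCUUACCAAAGACAAACAGGAGGAAUGC-3'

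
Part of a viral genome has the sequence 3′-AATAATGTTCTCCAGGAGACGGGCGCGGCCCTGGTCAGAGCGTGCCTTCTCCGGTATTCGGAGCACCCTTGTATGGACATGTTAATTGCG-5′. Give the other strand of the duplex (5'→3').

5′-TTATTACAAGAGGTCCTCTGCCCGCGCCGGGACCAGTCTCGCACGGAAGAGGCCATAAGCCTCGTGGGAACATACCTGTACAATTAACGC-3′

The strand is given 3'→5', so its complement runs 5'→3' in the same left-to-right order: pair each base A↔T, G↔C.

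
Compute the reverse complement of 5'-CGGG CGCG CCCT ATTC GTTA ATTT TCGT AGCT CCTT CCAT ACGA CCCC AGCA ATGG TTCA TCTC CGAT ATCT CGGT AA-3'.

Reading the sequence 3'→5' and pairing each base (A↔T, G↔C) gives the reverse complement directly.

5'-TTACCGAGATATCGGAGATGAACCATTGCTGGGGTCGTATGGAAGGAGCTACGAAAATTAACGAATAGGGCGCGCCCG-3'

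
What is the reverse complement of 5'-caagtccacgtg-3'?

5'-CACGTGGACTTG-3'

Reading the sequence 3'→5' and pairing each base (A↔T, G↔C) gives the reverse complement directly.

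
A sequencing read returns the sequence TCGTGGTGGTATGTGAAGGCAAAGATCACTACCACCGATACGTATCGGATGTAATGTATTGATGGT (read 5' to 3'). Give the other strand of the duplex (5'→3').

Pairing A↔T and G↔C gives AGCACCACCATACACTTCCGTTTCTAGTGATGGTGGCTATGCATAGCCTACATTACATAACTACCA, running 3'→5'. Reverse for the 5'→3' convention.

5′-ACCATCAATACATTACATCCGATACGTATCGGTGGTAGTGATCTTTGCCTTCACATACCACCACGA-3′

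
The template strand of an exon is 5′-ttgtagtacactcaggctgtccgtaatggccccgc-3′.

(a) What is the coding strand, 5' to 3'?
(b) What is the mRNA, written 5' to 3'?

(a) 5'-GCGGGGCCATTACGGACAGCCTGAGTGTACTACAA-3'
(b) 5'-GCGGGGCCAUUACGGACAGCCUGAGUGUACUACAA-3'

(a) The coding strand is the reverse complement of the template: complement AACATCATGTGAGTCCGACAGGCATTACCGGGGCG, then reverse.
(b) mRNA has the coding-strand sequence with T→U.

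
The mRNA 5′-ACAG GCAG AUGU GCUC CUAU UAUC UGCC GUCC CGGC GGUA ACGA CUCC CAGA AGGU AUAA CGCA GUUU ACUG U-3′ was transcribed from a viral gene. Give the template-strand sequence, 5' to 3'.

Replace U with T to get the coding DNA strand: ACAGGCAGATGTGCTCCTATTATCTGCCGTCCCGGCGGTAACGACTCCCAGAAGGTATAACGCAGTTTACTGT. The template strand is its reverse complement (complement TGTCCGTCTACACGAGGATAATAGACGGCAGGGCCGCCATTGCTGAGGGTCTTCCATATTGCGTCAAATGACA, then reverse).

5'-ACAGTAAACTGCGTTATACCTTCTGGGAGTCGTTACCGCCGGGACGGCAGATAATAGGAGCACATCTGCCTGT-3'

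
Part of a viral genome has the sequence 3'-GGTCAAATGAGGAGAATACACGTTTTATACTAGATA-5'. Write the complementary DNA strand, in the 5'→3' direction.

5'-CCAGTTTACTCCTCTTATGTGCAAAATATGATCTAT-3'

The strand is given 3'→5', so its complement runs 5'→3' in the same left-to-right order: pair each base A↔T, G↔C.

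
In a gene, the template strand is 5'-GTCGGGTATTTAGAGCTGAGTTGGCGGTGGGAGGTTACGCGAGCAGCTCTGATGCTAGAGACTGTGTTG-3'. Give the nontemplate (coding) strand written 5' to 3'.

5′-CAACACAGTCTCTAGCATCAGAGCTGCTCGCGTAACCTCCCACCGCCAACTCAGCTCTAAATACCCGAC-3′

The coding strand is complementary and antiparallel to the template: take the complement (A↔T, G↔C) and reverse.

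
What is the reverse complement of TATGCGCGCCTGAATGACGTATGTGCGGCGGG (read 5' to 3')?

Reading the sequence 3'→5' and pairing each base (A↔T, G↔C) gives the reverse complement directly.

5′-CCCGCCGCACATACGTCATTCAGGCGCGCATA-3′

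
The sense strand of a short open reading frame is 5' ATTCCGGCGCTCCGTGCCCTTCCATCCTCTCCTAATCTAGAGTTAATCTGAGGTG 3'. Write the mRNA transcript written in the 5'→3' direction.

5′-AUUCCGGCGCUCCGUGCCCUUCCAUCCUCUCCUAAUCUAGAGUUAAUCUGAGGUG-3′

mRNA has the coding-strand sequence with U in place of T.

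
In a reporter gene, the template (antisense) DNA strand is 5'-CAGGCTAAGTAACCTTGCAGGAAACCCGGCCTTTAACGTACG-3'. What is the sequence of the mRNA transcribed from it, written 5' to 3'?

The mRNA has the sequence of the coding strand (reverse complement of the template) with T→U. Reverse complement of CAGGCTAAGTAACCTTGCAGGAAACCCGGCCTTTAACGTACG is CGTACGTTAAAGGCCGGGTTTCCTGCAAGGTTACTTAGCCTG; then T→U.

5'-CGUACGUUAAAGGCCGGGUUUCCUGCAAGGUUACUUAGCCUG-3'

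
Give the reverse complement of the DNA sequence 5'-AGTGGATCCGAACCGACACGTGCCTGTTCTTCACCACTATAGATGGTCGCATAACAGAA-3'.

5'-TTCTGTTATGCGACCATCTATAGTGGTGAAGAACAGGCACGTGTCGGTTCGGATCCACT-3'

Reading the sequence 3'→5' and pairing each base (A↔T, G↔C) gives the reverse complement directly.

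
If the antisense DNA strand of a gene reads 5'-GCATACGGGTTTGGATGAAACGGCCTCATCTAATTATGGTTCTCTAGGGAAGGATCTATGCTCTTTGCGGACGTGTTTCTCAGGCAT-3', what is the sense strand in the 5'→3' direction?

The coding strand is complementary and antiparallel to the template: take the complement (A↔T, G↔C) and reverse.

5'-ATGCCTGAGAAACACGTCCGCAAAGAGCATAGATCCTTCCCTAGAGAACCATAATTAGATGAGGCCGTTTCATCCAAACCCGTATGC-3'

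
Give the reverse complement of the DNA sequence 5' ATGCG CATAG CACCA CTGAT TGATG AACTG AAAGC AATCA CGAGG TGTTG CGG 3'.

Reading the sequence 3'→5' and pairing each base (A↔T, G↔C) gives the reverse complement directly.

5'-CCGCAACACCTCGTGATTGCTTTCAGTTCATCAATCAGTGGTGCTATGCGCAT-3'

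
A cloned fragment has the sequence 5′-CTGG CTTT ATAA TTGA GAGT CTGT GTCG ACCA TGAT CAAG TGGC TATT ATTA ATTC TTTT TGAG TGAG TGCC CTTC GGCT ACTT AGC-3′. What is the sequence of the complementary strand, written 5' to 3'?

5′-GCTAAGTAGCCGAAGGGCACTCACTCAAAAAGAATTAATAATAGCCACTTGATCATGGTCGACACAGACTCTCAATTATAAAGCCAG-3′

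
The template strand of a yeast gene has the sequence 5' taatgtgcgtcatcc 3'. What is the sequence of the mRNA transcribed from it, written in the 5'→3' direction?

The mRNA has the sequence of the coding strand (reverse complement of the template) with T→U. Reverse complement of TAATGTGCGTCATCC is GGATGACGCACATTA; then T→U.

5'-GGAUGACGCACAUUA-3'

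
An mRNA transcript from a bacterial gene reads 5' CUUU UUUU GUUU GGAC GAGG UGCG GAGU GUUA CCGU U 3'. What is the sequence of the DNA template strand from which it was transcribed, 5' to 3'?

5'-AACGGTAACACTCCGCACCTCGTCCAAACAAAAAAAG-3'

Replace U with T to get the coding DNA strand: CTTTTTTTGTTTGGACGAGGTGCGGAGTGTTACCGTT. The template strand is its reverse complement (complement GAAAAAAACAAACCTGCTCCACGCCTCACAATGGCAA, then reverse).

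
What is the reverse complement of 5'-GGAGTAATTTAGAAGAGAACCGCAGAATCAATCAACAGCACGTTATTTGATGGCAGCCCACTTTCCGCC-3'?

5'-GGCGGAAAGTGGGCTGCCATCAAATAACGTGCTGTTGATTGATTCTGCGGTTCTCTTCTAAATTACTCC-3'

Complement each base (A↔T, G↔C): CCTCATTAAATCTTCTCTTGGCGTCTTAGTTAGTTGTCGTGCAATAAACTACCGTCGGGTGAAAGGCGG. Then reverse.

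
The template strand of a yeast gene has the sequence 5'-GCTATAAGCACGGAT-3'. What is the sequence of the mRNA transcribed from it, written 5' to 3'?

The mRNA has the sequence of the coding strand (reverse complement of the template) with T→U. Reverse complement of GCTATAAGCACGGAT is ATCCGTGCTTATAGC; then T→U.

5'-AUCCGUGCUUAUAGC-3'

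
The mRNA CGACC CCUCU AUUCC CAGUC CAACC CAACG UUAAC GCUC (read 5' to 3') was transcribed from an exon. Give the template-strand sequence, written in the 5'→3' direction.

Replace U with T to get the coding DNA strand: CGACCCCTCTATTCCCAGTCCAACCCAACGTTAACGCTC. The template strand is its reverse complement (complement GCTGGGGAGATAAGGGTCAGGTTGGGTTGCAATTGCGAG, then reverse).

5'-GAGCGTTAACGTTGGGTTGGACTGGGAATAGAGGGGTCG-3'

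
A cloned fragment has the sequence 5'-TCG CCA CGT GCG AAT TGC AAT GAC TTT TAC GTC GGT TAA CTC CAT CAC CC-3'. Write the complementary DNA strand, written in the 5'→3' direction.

The complement of TCGCCACGTGCGAATTGCAATGACTTTTACGTCGGTTAACTCCATCACCC is AGCGGTGCACGCTTAACGTTACTGAAAATGCAGCCAATTGAGGTAGTGGG (A↔T, G↔C). DNA strands are antiparallel, so the complementary strand runs 3'→5'; reversing gives the 5'→3' form.

5'-GGGTGATGGAGTTAACCGACGTAAAAGTCATTGCAATTCGCACGTGGCGA-3'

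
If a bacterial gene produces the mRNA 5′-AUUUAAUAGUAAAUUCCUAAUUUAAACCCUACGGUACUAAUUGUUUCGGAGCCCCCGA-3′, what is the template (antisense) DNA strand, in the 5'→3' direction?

5′-TCGGGGGCTCCGAAACAATTAGTACCGTAGGGTTTAAATTAGGAATTTACTATTAAAT-3′

Replace U with T to get the coding DNA strand: ATTTAATAGTAAATTCCTAATTTAAACCCTACGGTACTAATTGTTTCGGAGCCCCCGA. The template strand is its reverse complement (complement TAAATTATCATTTAAGGATTAAATTTGGGATGCCATGATTAACAAAGCCTCGGGGGCT, then reverse).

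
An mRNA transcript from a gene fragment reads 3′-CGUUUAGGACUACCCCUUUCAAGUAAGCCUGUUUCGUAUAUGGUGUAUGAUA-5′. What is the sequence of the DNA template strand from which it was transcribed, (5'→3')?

5'-GCAAATCCTGATGGGGAAAGTTCATTCGGACAAAGCATATACCACATACTAT-3'

Written 5'→3' the mRNA is AUAGUAUGUGGUAUAUGCUUUGUCCGAAUGAACUUUCCCCAUCAGGAUUUGC, so the coding DNA strand is ATAGTATGTGGTATATGCTTTGTCCGAATGAACTTTCCCCATCAGGATTTGC. The template is its reverse complement.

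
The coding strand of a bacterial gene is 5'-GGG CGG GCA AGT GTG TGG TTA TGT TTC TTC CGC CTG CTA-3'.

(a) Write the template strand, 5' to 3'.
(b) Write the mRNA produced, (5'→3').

(a) 5'-TAGCAGGCGGAAGAAACATAACCACACACTTGCCCGCCC-3'
(b) 5'-GGGCGGGCAAGUGUGUGGUUAUGUUUCUUCCGCCUGCUA-3'

(a) The template strand is the reverse complement of the coding strand: complement CCCGCCCGTTCACACACCAATACAAAGAAGGCGGACGAT, then reverse.
(b) mRNA matches the coding strand with T→U.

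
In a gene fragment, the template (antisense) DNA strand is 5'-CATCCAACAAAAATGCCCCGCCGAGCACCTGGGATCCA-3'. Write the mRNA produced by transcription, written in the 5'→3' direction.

The mRNA has the sequence of the coding strand (reverse complement of the template) with T→U. Reverse complement of CATCCAACAAAAATGCCCCGCCGAGCACCTGGGATCCA is TGGATCCCAGGTGCTCGGCGGGGCATTTTTGTTGGATG; then T→U.

5′-UGGAUCCCAGGUGCUCGGCGGGGCAUUUUUGUUGGAUG-3′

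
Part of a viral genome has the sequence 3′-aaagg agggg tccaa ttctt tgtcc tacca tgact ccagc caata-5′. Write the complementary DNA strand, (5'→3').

5'-TTTCCTCCCCAGGTTAAGAAACAGGATGGTACTGAGGTCGGTTAT-3'

The strand is given 3'→5', so its complement runs 5'→3' in the same left-to-right order: pair each base A↔T, G↔C.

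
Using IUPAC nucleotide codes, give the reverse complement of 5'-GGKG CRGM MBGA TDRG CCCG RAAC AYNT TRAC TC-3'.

5′-GAGTYAANRTGTTYCGGGCYHATCVKKCYGCMCC-3′

Standard pairs A↔T, G↔C; ambiguity codes pair R↔Y, M↔K, B↔V, D↔H, N↔N. Complement (CCMCGYCKKVCTAHYCGGGCYTTGTRNAAYTGAG), then reverse for 5'→3'.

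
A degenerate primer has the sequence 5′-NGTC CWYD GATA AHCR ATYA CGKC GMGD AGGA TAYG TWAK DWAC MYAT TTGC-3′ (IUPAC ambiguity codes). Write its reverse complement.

5'-GCAAATRKGTWHMTWACRTATCCTHCKCGMCGTRATYGDTTATCHRWGGACN-3'

Standard pairs A↔T, G↔C; ambiguity codes pair R↔Y, M↔K, W↔W, D↔H, N↔N. Complement (NCAGGWRHCTATTDGYTARTGCMGCKCHTCCTATRCAWTMHWTGKRTAAACG), then reverse for 5'→3'.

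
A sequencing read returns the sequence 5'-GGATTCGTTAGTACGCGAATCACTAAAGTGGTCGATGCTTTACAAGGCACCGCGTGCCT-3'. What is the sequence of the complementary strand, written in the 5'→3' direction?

Pairing A↔T and G↔C gives CCTAAGCAATCATGCGCTTAGTGATTTCACCAGCTACGAAATGTTCCGTGGCGCACGGA, running 3'→5'. Reverse for the 5'→3' convention.

5'-AGGCACGCGGTGCCTTGTAAAGCATCGACCACTTTAGTGATTCGCGTACTAACGAATCC-3'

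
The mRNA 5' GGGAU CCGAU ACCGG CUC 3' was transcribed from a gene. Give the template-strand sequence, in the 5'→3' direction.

Replace U with T to get the coding DNA strand: GGGATCCGATACCGGCTC. The template strand is its reverse complement (complement CCCTAGGCTATGGCCGAG, then reverse).

5'-GAGCCGGTATCGGATCCC-3'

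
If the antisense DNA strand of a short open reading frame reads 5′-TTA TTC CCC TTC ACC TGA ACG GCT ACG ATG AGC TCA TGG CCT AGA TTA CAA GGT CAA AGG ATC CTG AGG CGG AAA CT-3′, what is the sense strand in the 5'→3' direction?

5'-AGTTTCCGCCTCAGGATCCTTTGACCTTGTAATCTAGGCCATGAGCTCATCGTAGCCGTTCAGGTGAAGGGGAATAA-3'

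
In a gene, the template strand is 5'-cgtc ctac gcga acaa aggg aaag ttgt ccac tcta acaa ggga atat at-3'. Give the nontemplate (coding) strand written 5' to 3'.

The coding strand is complementary and antiparallel to the template: take the complement (A↔T, G↔C) and reverse.

5'-ATATATTCCCTTGTTAGAGTGGACAACTTTCCCTTTGTTCGCGTAGGACG-3'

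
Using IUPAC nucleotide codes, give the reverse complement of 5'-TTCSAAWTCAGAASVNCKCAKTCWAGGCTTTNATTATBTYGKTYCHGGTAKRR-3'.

5'-YYMTACCDGRAMCRAVATAATNAAAGCCTWGAMTGMGNBSTTCTGAWTTSGAA-3'

Standard pairs A↔T, G↔C; ambiguity codes pair R↔Y, K↔M, W↔W, S↔S, B↔V, H↔D, N↔N. Complement (AAGSTTWAGTCTTSBNGMGTMAGWTCCGAAANTAATAVARCMARGDCCATMYY), then reverse for 5'→3'.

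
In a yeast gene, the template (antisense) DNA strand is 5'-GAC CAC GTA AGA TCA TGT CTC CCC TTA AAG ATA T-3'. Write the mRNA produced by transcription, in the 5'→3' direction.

The mRNA has the sequence of the coding strand (reverse complement of the template) with T→U. Reverse complement of GACCACGTAAGATCATGTCTCCCCTTAAAGATAT is ATATCTTTAAGGGGAGACATGATCTTACGTGGTC; then T→U.

5'-AUAUCUUUAAGGGGAGACAUGAUCUUACGUGGUC-3'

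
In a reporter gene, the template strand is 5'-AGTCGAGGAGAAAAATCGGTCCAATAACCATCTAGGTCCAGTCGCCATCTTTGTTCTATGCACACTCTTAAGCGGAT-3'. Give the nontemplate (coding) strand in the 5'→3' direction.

5'-ATCCGCTTAAGAGTGTGCATAGAACAAAGATGGCGACTGGACCTAGATGGTTATTGGACCGATTTTTCTCCTCGACT-3'

The coding strand is complementary and antiparallel to the template: take the complement (A↔T, G↔C) and reverse.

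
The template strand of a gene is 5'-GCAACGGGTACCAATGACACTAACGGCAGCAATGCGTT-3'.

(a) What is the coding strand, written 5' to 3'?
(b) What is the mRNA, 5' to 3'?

(a) 5'-AACGCATTGCTGCCGTTAGTGTCATTGGTACCCGTTGC-3'
(b) 5'-AACGCAUUGCUGCCGUUAGUGUCAUUGGUACCCGUUGC-3'

(a) The coding strand is the reverse complement of the template: complement CGTTGCCCATGGTTACTGTGATTGCCGTCGTTACGCAA, then reverse.
(b) mRNA has the coding-strand sequence with T→U.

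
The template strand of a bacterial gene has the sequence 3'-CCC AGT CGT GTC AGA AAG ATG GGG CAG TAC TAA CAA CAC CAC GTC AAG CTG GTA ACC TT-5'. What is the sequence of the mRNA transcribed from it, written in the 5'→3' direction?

Reading the template 3'→5' as shown, RNA polymerase pairs each base (A→U, T→A, G↔C) to build mRNA 5'→3' directly.

5'-GGGUCAGCACAGUCUUUCUACCCCGUCAUGAUUGUUGUGGUGCAGUUCGACCAUUGGAA-3'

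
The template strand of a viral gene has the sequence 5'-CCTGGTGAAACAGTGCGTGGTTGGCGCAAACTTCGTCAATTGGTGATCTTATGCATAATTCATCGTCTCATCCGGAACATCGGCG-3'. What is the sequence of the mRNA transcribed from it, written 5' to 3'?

The mRNA has the sequence of the coding strand (reverse complement of the template) with T→U. Reverse complement of CCTGGTGAAACAGTGCGTGGTTGGCGCAAACTTCGTCAATTGGTGATCTTATGCATAATTCATCGTCTCATCCGGAACATCGGCG is CGCCGATGTTCCGGATGAGACGATGAATTATGCATAAGATCACCAATTGACGAAGTTTGCGCCAACCACGCACTGTTTCACCAGG; then T→U.

5'-CGCCGAUGUUCCGGAUGAGACGAUGAAUUAUGCAUAAGAUCACCAAUUGACGAAGUUUGCGCCAACCACGCACUGUUUCACCAGG-3'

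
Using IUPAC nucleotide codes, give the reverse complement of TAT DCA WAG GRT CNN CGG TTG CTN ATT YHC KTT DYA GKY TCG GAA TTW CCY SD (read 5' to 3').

Standard pairs A↔T, G↔C; ambiguity codes pair R↔Y, K↔M, W↔W, S↔S, D↔H, N↔N. Complement (ATAHGTWTCCYAGNNGCCAACGANTAARDGMAAHRTCMRAGCCTTAAWGGRSH), then reverse for 5'→3'.

5'-HSRGGWAATTCCGARMCTRHAAMGDRAATNAGCAACCGNNGAYCCTWTGHATA-3'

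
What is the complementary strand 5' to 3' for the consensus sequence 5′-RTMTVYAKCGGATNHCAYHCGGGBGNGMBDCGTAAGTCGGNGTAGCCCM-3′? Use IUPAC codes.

Standard pairs A↔T, G↔C; ambiguity codes pair R↔Y, M↔K, B↔V, D↔H, N↔N. Complement (YAKABRTMGCCTANDGTRDGCCCVCNCKVHGCATTCAGCCNCATCGGGK), then reverse for 5'→3'.

5'-KGGGCTACNCCGACTTACGHVKCNCVCCCGDRTGDNATCCGMTRBAKAY-3'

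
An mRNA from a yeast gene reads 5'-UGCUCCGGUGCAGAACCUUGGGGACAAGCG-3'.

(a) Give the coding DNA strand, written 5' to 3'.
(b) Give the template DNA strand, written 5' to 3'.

(a) 5'-TGCTCCGGTGCAGAACCTTGGGGACAAGCG-3'
(b) 5'-CGCTTGTCCCCAAGGTTCTGCACCGGAGCA-3'

(a) The coding strand matches the mRNA with U→T.
(b) The template strand is the reverse complement of the coding strand.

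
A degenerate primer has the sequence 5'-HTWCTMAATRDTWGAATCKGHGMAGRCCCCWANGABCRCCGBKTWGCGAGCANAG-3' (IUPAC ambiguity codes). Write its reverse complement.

Standard pairs A↔T, G↔C; ambiguity codes pair R↔Y, M↔K, W↔W, B↔V, D↔H, N↔N. Complement (DAWGAKTTAYHAWCTTAGMCDCKTCYGGGGWTNCTVGYGGCVMAWCGCTCGTNTC), then reverse for 5'→3'.

5'-CTNTGCTCGCWAMVCGGYGVTCNTWGGGGYCTKCDCMGATTCWAHYATTKAGWAD-3'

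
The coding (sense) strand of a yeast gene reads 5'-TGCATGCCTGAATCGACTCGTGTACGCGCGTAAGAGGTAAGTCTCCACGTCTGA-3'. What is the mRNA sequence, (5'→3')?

mRNA has the coding-strand sequence with U in place of T.

5'-UGCAUGCCUGAAUCGACUCGUGUACGCGCGUAAGAGGUAAGUCUCCACGUCUGA-3'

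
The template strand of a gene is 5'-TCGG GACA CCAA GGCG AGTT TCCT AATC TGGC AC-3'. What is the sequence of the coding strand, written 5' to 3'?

5'-GTGCCAGATTAGGAAACTCGCCTTGGTGTCCCGA-3'

The coding strand is complementary and antiparallel to the template: take the complement (A↔T, G↔C) and reverse.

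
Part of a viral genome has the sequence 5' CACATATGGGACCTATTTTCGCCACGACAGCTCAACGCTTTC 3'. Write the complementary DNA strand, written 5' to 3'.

The complement of CACATATGGGACCTATTTTCGCCACGACAGCTCAACGCTTTC is GTGTATACCCTGGATAAAAGCGGTGCTGTCGAGTTGCGAAAG (A↔T, G↔C). DNA strands are antiparallel, so the complementary strand runs 3'→5'; reversing gives the 5'→3' form.

5'-GAAAGCGTTGAGCTGTCGTGGCGAAAATAGGTCCCATATGTG-3'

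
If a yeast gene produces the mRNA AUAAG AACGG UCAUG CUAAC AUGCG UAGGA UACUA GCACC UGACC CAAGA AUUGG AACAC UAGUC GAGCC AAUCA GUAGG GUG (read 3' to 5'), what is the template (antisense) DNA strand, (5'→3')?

Written 5'→3' the mRNA is GUGGGAUGACUAACCGAGCUGAUCACAAGGUUAAGAACCCAGUCCACGAUCAUAGGAUGCGUACAAUCGUACUGGCAAGAAUA, so the coding DNA strand is GTGGGATGACTAACCGAGCTGATCACAAGGTTAAGAACCCAGTCCACGATCATAGGATGCGTACAATCGTACTGGCAAGAATA. The template is its reverse complement.

5'-TATTCTTGCCAGTACGATTGTACGCATCCTATGATCGTGGACTGGGTTCTTAACCTTGTGATCAGCTCGGTTAGTCATCCCAC-3'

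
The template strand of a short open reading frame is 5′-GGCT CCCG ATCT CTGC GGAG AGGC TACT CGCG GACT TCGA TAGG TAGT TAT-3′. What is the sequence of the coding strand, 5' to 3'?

5'-ATAACTACCTATCGAAGTCCGCGAGTAGCCTCTCCGCAGAGATCGGGAGCC-3'

The coding strand is complementary and antiparallel to the template: take the complement (A↔T, G↔C) and reverse.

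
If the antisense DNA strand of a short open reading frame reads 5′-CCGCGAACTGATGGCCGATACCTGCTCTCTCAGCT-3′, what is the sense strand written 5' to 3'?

5'-AGCTGAGAGAGCAGGTATCGGCCATCAGTTCGCGG-3'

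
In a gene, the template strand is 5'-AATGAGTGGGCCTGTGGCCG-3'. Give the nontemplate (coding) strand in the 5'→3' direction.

The coding strand is complementary and antiparallel to the template: take the complement (A↔T, G↔C) and reverse.

5'-CGGCCACAGGCCCACTCATT-3'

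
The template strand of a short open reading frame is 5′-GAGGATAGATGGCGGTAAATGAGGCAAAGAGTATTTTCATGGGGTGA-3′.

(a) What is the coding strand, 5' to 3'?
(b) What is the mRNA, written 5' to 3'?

(a) 5′-TCACCCCATGAAAATACTCTTTGCCTCATTTACCGCCATCTATCCTC-3′
(b) 5'-UCACCCCAUGAAAAUACUCUUUGCCUCAUUUACCGCCAUCUAUCCUC-3'

(a) The coding strand is the reverse complement of the template: complement CTCCTATCTACCGCCATTTACTCCGTTTCTCATAAAAGTACCCCACT, then reverse.
(b) mRNA has the coding-strand sequence with T→U.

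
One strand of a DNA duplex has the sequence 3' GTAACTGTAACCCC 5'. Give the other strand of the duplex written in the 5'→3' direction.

5'-CATTGACATTGGGG-3'

The strand is given 3'→5', so its complement runs 5'→3' in the same left-to-right order: pair each base A↔T, G↔C.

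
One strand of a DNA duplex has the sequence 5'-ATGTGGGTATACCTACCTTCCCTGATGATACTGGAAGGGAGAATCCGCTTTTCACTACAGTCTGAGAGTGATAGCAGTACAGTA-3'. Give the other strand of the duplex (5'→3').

Pairing A↔T and G↔C gives TACACCCATATGGATGGAAGGGACTACTATGACCTTCCCTCTTAGGCGAAAAGTGATGTCAGACTCTCACTATCGTCATGTCAT, running 3'→5'. Reverse for the 5'→3' convention.

5'-TACTGTACTGCTATCACTCTCAGACTGTAGTGAAAAGCGGATTCTCCCTTCCAGTATCATCAGGGAAGGTAGGTATACCCACAT-3'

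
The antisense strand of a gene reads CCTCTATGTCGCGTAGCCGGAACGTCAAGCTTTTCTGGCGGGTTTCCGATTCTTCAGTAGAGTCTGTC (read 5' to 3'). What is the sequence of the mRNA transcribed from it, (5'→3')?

5′-GACAGACUCUACUGAAGAAUCGGAAACCCGCCAGAAAAGCUUGACGUUCCGGCUACGCGACAUAGAGG-3′

The mRNA has the sequence of the coding strand (reverse complement of the template) with T→U. Reverse complement of CCTCTATGTCGCGTAGCCGGAACGTCAAGCTTTTCTGGCGGGTTTCCGATTCTTCAGTAGAGTCTGTC is GACAGACTCTACTGAAGAATCGGAAACCCGCCAGAAAAGCTTGACGTTCCGGCTACGCGACATAGAGG; then T→U.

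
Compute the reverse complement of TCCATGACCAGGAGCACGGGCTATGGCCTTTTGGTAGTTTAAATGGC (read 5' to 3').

5'-GCCATTTAAACTACCAAAAGGCCATAGCCCGTGCTCCTGGTCATGGA-3'

Reading the sequence 3'→5' and pairing each base (A↔T, G↔C) gives the reverse complement directly.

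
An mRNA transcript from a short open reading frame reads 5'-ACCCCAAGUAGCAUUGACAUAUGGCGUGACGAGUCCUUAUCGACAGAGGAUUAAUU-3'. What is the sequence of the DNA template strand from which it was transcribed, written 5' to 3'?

Replace U with T to get the coding DNA strand: ACCCCAAGTAGCATTGACATATGGCGTGACGAGTCCTTATCGACAGAGGATTAATT. The template strand is its reverse complement (complement TGGGGTTCATCGTAACTGTATACCGCACTGCTCAGGAATAGCTGTCTCCTAATTAA, then reverse).

5'-AATTAATCCTCTGTCGATAAGGACTCGTCACGCCATATGTCAATGCTACTTGGGGT-3'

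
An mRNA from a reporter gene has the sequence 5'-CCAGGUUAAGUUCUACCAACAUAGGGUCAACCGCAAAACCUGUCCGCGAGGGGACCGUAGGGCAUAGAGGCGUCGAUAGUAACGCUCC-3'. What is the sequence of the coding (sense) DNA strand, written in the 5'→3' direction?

5′-CCAGGTTAAGTTCTACCAACATAGGGTCAACCGCAAAACCTGTCCGCGAGGGGACCGTAGGGCATAGAGGCGTCGATAGTAACGCTCC-3′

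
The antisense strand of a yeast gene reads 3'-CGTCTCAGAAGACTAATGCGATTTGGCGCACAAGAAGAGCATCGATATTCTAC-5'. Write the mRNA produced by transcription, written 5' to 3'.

5'-GCAGAGUCUUCUGAUUACGCUAAACCGCGUGUUCUUCUCGUAGCUAUAAGAUG-3'

Reading the template 3'→5' as shown, RNA polymerase pairs each base (A→U, T→A, G↔C) to build mRNA 5'→3' directly.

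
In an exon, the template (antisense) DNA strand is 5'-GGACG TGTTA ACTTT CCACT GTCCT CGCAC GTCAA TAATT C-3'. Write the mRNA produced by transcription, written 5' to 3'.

5'-GAAUUAUUGACGUGCGAGGACAGUGGAAAGUUAACACGUCC-3'

RNA polymerase reads the template 3'→5' and synthesizes mRNA 5'→3' by base-pairing (A→U, T→A, G↔C). The complement of the template is CCTGCACAATTGAAAGGTGACAGGAGCGTGCAGTTATTAAG; antiparallel, so 5'→3' the coding strand is GAATTATTGACGTGCGAGGACAGTGGAAAGTTAACACGTCC. Replace T with U for the mRNA.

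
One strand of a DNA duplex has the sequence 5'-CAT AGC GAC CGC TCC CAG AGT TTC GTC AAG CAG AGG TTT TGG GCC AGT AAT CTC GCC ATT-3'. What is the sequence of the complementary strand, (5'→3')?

The complement of CATAGCGACCGCTCCCAGAGTTTCGTCAAGCAGAGGTTTTGGGCCAGTAATCTCGCCATT is GTATCGCTGGCGAGGGTCTCAAAGCAGTTCGTCTCCAAAACCCGGTCATTAGAGCGGTAA (A↔T, G↔C). DNA strands are antiparallel, so the complementary strand runs 3'→5'; reversing gives the 5'→3' form.

5'-AATGGCGAGATTACTGGCCCAAAACCTCTGCTTGACGAAACTCTGGGAGCGGTCGCTATG-3'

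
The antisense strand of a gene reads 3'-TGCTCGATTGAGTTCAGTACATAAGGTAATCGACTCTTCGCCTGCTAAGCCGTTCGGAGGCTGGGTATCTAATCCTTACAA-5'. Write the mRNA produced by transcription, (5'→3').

5'-ACGAGCUAACUCAAGUCAUGUAUUCCAUUAGCUGAGAAGCGGACGAUUCGGCAAGCCUCCGACCCAUAGAUUAGGAAUGUU-3'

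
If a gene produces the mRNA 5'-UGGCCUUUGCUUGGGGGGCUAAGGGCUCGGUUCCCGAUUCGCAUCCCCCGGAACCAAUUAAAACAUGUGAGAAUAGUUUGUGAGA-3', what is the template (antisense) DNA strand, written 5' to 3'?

Replace U with T to get the coding DNA strand: TGGCCTTTGCTTGGGGGGCTAAGGGCTCGGTTCCCGATTCGCATCCCCCGGAACCAATTAAAACATGTGAGAATAGTTTGTGAGA. The template strand is its reverse complement (complement ACCGGAAACGAACCCCCCGATTCCCGAGCCAAGGGCTAAGCGTAGGGGGCCTTGGTTAATTTTGTACACTCTTATCAAACACTCT, then reverse).

5'-TCTCACAAACTATTCTCACATGTTTTAATTGGTTCCGGGGGATGCGAATCGGGAACCGAGCCCTTAGCCCCCCAAGCAAAGGCCA-3'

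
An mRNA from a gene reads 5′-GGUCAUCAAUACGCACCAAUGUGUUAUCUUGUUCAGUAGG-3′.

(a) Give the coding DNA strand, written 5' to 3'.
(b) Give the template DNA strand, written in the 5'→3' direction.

(a) The coding strand matches the mRNA with U→T.
(b) The template strand is the reverse complement of the coding strand.

(a) 5'-GGTCATCAATACGCACCAATGTGTTATCTTGTTCAGTAGG-3'
(b) 5'-CCTACTGAACAAGATAACACATTGGTGCGTATTGATGACC-3'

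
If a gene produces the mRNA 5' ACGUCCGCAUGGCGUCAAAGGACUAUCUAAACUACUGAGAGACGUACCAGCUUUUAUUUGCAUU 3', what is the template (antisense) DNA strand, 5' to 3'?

5'-AATGCAAATAAAAGCTGGTACGTCTCTCAGTAGTTTAGATAGTCCTTTGACGCCATGCGGACGT-3'

Replace U with T to get the coding DNA strand: ACGTCCGCATGGCGTCAAAGGACTATCTAAACTACTGAGAGACGTACCAGCTTTTATTTGCATT. The template strand is its reverse complement (complement TGCAGGCGTACCGCAGTTTCCTGATAGATTTGATGACTCTCTGCATGGTCGAAAATAAACGTAA, then reverse).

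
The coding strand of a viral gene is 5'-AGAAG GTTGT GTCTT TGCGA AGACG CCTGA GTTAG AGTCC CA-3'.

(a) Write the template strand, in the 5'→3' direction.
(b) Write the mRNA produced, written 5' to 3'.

(a) The template strand is the reverse complement of the coding strand: complement TCTTCCAACACAGAAACGCTTCTGCGGACTCAATCTCAGGGT, then reverse.
(b) mRNA matches the coding strand with T→U.

(a) 5'-TGGGACTCTAACTCAGGCGTCTTCGCAAAGACACAACCTTCT-3'
(b) 5'-AGAAGGUUGUGUCUUUGCGAAGACGCCUGAGUUAGAGUCCCA-3'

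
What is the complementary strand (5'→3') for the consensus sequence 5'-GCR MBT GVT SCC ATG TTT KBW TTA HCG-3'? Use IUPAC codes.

Standard pairs A↔T, G↔C; ambiguity codes pair R↔Y, M↔K, W↔W, S↔S, B↔V, H↔D. Complement (CGYKVACBASGGTACAAAMVWAATDGC), then reverse for 5'→3'.

5'-CGDTAAWVMAAACATGGSABCAVKYGC-3'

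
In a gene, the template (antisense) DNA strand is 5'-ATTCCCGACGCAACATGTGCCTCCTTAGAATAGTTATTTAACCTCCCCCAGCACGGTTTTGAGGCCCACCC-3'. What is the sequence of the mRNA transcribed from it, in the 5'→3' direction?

RNA polymerase reads the template 3'→5' and synthesizes mRNA 5'→3' by base-pairing (A→U, T→A, G↔C). The complement of the template is TAAGGGCTGCGTTGTACACGGAGGAATCTTATCAATAAATTGGAGGGGGTCGTGCCAAAACTCCGGGTGGG; antiparallel, so 5'→3' the coding strand is GGGTGGGCCTCAAAACCGTGCTGGGGGAGGTTAAATAACTATTCTAAGGAGGCACATGTTGCGTCGGGAAT. Replace T with U for the mRNA.

5'-GGGUGGGCCUCAAAACCGUGCUGGGGGAGGUUAAAUAACUAUUCUAAGGAGGCACAUGUUGCGUCGGGAAU-3'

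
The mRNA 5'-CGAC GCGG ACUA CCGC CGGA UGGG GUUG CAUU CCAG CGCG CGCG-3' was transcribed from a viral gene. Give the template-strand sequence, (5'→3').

5'-CGCGCGCGCTGGAATGCAACCCCATCCGGCGGTAGTCCGCGTCG-3'

Replace U with T to get the coding DNA strand: CGACGCGGACTACCGCCGGATGGGGTTGCATTCCAGCGCGCGCG. The template strand is its reverse complement (complement GCTGCGCCTGATGGCGGCCTACCCCAACGTAAGGTCGCGCGCGC, then reverse).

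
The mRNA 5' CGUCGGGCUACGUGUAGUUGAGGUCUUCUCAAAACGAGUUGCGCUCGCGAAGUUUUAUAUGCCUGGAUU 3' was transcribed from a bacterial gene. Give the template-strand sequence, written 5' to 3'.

Replace U with T to get the coding DNA strand: CGTCGGGCTACGTGTAGTTGAGGTCTTCTCAAAACGAGTTGCGCTCGCGAAGTTTTATATGCCTGGATT. The template strand is its reverse complement (complement GCAGCCCGATGCACATCAACTCCAGAAGAGTTTTGCTCAACGCGAGCGCTTCAAAATATACGGACCTAA, then reverse).

5'-AATCCAGGCATATAAAACTTCGCGAGCGCAACTCGTTTTGAGAAGACCTCAACTACACGTAGCCCGACG-3'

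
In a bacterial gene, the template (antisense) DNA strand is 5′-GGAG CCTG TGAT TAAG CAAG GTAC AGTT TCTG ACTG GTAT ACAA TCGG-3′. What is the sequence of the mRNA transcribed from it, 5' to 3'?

RNA polymerase reads the template 3'→5' and synthesizes mRNA 5'→3' by base-pairing (A→U, T→A, G↔C). The complement of the template is CCTCGGACACTAATTCGTTCCATGTCAAAGACTGACCATATGTTAGCC; antiparallel, so 5'→3' the coding strand is CCGATTGTATACCAGTCAGAAACTGTACCTTGCTTAATCACAGGCTCC. Replace T with U for the mRNA.

5'-CCGAUUGUAUACCAGUCAGAAACUGUACCUUGCUUAAUCACAGGCUCC-3'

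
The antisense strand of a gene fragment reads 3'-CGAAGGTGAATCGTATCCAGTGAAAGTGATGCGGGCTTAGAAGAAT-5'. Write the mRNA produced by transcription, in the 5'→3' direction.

Reading the template 3'→5' as shown, RNA polymerase pairs each base (A→U, T→A, G↔C) to build mRNA 5'→3' directly.

5'-GCUUCCACUUAGCAUAGGUCACUUUCACUACGCCCGAAUCUUCUUA-3'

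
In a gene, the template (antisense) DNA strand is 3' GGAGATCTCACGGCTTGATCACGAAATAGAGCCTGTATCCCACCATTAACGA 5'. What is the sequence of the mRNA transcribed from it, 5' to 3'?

Reading the template 3'→5' as shown, RNA polymerase pairs each base (A→U, T→A, G↔C) to build mRNA 5'→3' directly.

5′-CCUCUAGAGUGCCGAACUAGUGCUUUAUCUCGGACAUAGGGUGGUAAUUGCU-3′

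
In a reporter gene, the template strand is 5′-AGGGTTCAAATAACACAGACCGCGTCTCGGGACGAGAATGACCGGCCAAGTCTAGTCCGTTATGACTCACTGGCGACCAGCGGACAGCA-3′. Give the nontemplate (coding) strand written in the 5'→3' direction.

The coding strand is complementary and antiparallel to the template: take the complement (A↔T, G↔C) and reverse.

5'-TGCTGTCCGCTGGTCGCCAGTGAGTCATAACGGACTAGACTTGGCCGGTCATTCTCGTCCCGAGACGCGGTCTGTGTTATTTGAACCCT-3'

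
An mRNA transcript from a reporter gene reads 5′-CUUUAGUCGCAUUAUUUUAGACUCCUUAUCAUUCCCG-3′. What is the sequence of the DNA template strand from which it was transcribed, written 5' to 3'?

Replace U with T to get the coding DNA strand: CTTTAGTCGCATTATTTTAGACTCCTTATCATTCCCG. The template strand is its reverse complement (complement GAAATCAGCGTAATAAAATCTGAGGAATAGTAAGGGC, then reverse).

5′-CGGGAATGATAAGGAGTCTAAAATAATGCGACTAAAG-3′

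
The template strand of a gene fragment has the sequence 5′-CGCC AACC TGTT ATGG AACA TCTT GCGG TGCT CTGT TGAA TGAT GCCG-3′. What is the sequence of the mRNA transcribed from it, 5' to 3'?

The mRNA has the sequence of the coding strand (reverse complement of the template) with T→U. Reverse complement of CGCCAACCTGTTATGGAACATCTTGCGGTGCTCTGTTGAATGATGCCG is CGGCATCATTCAACAGAGCACCGCAAGATGTTCCATAACAGGTTGGCG; then T→U.

5'-CGGCAUCAUUCAACAGAGCACCGCAAGAUGUUCCAUAACAGGUUGGCG-3'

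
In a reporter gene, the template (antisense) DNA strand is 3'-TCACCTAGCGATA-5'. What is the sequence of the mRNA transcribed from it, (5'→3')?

5'-AGUGGAUCGCUAU-3'

Reading the template 3'→5' as shown, RNA polymerase pairs each base (A→U, T→A, G↔C) to build mRNA 5'→3' directly.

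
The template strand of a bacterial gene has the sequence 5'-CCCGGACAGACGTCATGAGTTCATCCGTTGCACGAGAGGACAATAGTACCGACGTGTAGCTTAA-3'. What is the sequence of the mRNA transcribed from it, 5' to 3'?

5'-UUAAGCUACACGUCGGUACUAUUGUCCUCUCGUGCAACGGAUGAACUCAUGACGUCUGUCCGGG-3'

The mRNA has the sequence of the coding strand (reverse complement of the template) with T→U. Reverse complement of CCCGGACAGACGTCATGAGTTCATCCGTTGCACGAGAGGACAATAGTACCGACGTGTAGCTTAA is TTAAGCTACACGTCGGTACTATTGTCCTCTCGTGCAACGGATGAACTCATGACGTCTGTCCGGG; then T→U.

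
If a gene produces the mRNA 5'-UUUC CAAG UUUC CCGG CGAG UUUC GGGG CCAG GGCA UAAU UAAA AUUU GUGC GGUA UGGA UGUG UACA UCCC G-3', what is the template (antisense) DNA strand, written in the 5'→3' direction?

5'-CGGGATGTACACATCCATACCGCACAAATTTTAATTATGCCCTGGCCCCGAAACTCGCCGGGAAACTTGGAAA-3'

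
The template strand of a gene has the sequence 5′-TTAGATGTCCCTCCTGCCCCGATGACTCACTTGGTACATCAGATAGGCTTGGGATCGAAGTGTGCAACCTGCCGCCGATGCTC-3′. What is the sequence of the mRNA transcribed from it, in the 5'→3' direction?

5′-GAGCAUCGGCGGCAGGUUGCACACUUCGAUCCCAAGCCUAUCUGAUGUACCAAGUGAGUCAUCGGGGCAGGAGGGACAUCUAA-3′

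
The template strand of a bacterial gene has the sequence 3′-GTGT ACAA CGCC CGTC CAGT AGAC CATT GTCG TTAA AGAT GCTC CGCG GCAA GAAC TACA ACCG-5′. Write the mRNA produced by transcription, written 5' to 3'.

Reading the template 3'→5' as shown, RNA polymerase pairs each base (A→U, T→A, G↔C) to build mRNA 5'→3' directly.

5'-CACAUGUUGCGGGCAGGUCAUCUGGUAACAGCAAUUUCUACGAGGCGCCGUUCUUGAUGUUGGC-3'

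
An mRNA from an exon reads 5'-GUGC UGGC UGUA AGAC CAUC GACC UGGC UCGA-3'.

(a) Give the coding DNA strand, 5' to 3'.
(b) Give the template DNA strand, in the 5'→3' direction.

(a) The coding strand matches the mRNA with U→T.
(b) The template strand is the reverse complement of the coding strand.

(a) 5'-GTGCTGGCTGTAAGACCATCGACCTGGCTCGA-3'
(b) 5'-TCGAGCCAGGTCGATGGTCTTACAGCCAGCAC-3'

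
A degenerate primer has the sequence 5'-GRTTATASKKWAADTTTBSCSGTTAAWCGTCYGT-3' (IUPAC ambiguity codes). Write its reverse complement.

5'-ACRGACGWTTAACSGSVAAAHTTWMMSTATAAYC-3'

Standard pairs A↔T, G↔C; ambiguity codes pair R↔Y, K↔M, W↔W, S↔S, B↔V, D↔H. Complement (CYAATATSMMWTTHAAAVSGSCAATTWGCAGRCA), then reverse for 5'→3'.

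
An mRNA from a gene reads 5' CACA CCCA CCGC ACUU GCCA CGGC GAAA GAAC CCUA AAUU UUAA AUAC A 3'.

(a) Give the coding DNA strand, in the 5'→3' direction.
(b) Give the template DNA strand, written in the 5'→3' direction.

(a) 5'-CACACCCACCGCACTTGCCACGGCGAAAGAACCCTAAATTTTAAATACA-3'
(b) 5'-TGTATTTAAAATTTAGGGTTCTTTCGCCGTGGCAAGTGCGGTGGGTGTG-3'

(a) The coding strand matches the mRNA with U→T.
(b) The template strand is the reverse complement of the coding strand.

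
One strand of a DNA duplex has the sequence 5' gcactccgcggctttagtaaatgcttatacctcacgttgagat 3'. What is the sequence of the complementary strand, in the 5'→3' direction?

5'-ATCTCAACGTGAGGTATAAGCATTTACTAAAGCCGCGGAGTGC-3'

Pairing A↔T and G↔C gives CGTGAGGCGCCGAAATCATTTACGAATATGGAGTGCAACTCTA, running 3'→5'. Reverse for the 5'→3' convention.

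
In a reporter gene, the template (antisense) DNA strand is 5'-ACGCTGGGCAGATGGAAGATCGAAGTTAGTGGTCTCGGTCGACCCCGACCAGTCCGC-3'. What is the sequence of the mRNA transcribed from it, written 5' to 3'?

5'-GCGGACUGGUCGGGGUCGACCGAGACCACUAACUUCGAUCUUCCAUCUGCCCAGCGU-3'

The mRNA has the sequence of the coding strand (reverse complement of the template) with T→U. Reverse complement of ACGCTGGGCAGATGGAAGATCGAAGTTAGTGGTCTCGGTCGACCCCGACCAGTCCGC is GCGGACTGGTCGGGGTCGACCGAGACCACTAACTTCGATCTTCCATCTGCCCAGCGT; then T→U.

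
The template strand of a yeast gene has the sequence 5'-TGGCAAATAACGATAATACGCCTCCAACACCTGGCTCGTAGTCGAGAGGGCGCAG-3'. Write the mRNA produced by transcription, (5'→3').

5'-CUGCGCCCUCUCGACUACGAGCCAGGUGUUGGAGGCGUAUUAUCGUUAUUUGCCA-3'

RNA polymerase reads the template 3'→5' and synthesizes mRNA 5'→3' by base-pairing (A→U, T→A, G↔C). The complement of the template is ACCGTTTATTGCTATTATGCGGAGGTTGTGGACCGAGCATCAGCTCTCCCGCGTC; antiparallel, so 5'→3' the coding strand is CTGCGCCCTCTCGACTACGAGCCAGGTGTTGGAGGCGTATTATCGTTATTTGCCA. Replace T with U for the mRNA.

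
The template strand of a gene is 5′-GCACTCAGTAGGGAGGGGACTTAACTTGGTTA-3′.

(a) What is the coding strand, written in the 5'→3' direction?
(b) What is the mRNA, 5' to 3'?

(a) The coding strand is the reverse complement of the template: complement CGTGAGTCATCCCTCCCCTGAATTGAACCAAT, then reverse.
(b) mRNA has the coding-strand sequence with T→U.

(a) 5′-TAACCAAGTTAAGTCCCCTCCCTACTGAGTGC-3′
(b) 5′-UAACCAAGUUAAGUCCCCUCCCUACUGAGUGC-3′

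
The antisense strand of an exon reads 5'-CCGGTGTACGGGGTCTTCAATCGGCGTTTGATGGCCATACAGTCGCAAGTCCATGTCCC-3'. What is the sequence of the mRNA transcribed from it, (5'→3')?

The mRNA has the sequence of the coding strand (reverse complement of the template) with T→U. Reverse complement of CCGGTGTACGGGGTCTTCAATCGGCGTTTGATGGCCATACAGTCGCAAGTCCATGTCCC is GGGACATGGACTTGCGACTGTATGGCCATCAAACGCCGATTGAAGACCCCGTACACCGG; then T→U.

5′-GGGACAUGGACUUGCGACUGUAUGGCCAUCAAACGCCGAUUGAAGACCCCGUACACCGG-3′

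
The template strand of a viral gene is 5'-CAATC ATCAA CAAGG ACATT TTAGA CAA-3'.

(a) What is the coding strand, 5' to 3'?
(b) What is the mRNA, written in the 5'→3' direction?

(a) The coding strand is the reverse complement of the template: complement GTTAGTAGTTGTTCCTGTAAAATCTGTT, then reverse.
(b) mRNA has the coding-strand sequence with T→U.

(a) 5'-TTGTCTAAAATGTCCTTGTTGATGATTG-3'
(b) 5'-UUGUCUAAAAUGUCCUUGUUGAUGAUUG-3'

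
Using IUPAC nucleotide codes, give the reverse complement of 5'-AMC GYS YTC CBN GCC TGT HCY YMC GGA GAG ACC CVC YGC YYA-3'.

Standard pairs A↔T, G↔C; ambiguity codes pair Y↔R, M↔K, S↔S, B↔V, H↔D, N↔N. Complement (TKGCRSRAGGVNCGGACADGRRKGCCTCTCTGGGBGRCGRRT), then reverse for 5'→3'.

5'-TRRGCRGBGGGTCTCTCCGKRRGDACAGGCNVGGARSRCGKT-3'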